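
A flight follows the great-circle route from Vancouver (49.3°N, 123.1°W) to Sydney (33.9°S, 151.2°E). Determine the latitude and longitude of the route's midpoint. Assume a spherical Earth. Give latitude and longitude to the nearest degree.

Write both endpoints as unit vectors p₁, p₂ with components (cos φ cos λ, cos φ sin λ, sin φ).
The central angle between the endpoints is δ = arccos(p₁·p₂) ≈ 1.963 rad (112.5°).
Interpolate at f = 1/2 with slerp weights a = sin((1−f)δ)/sin δ ≈ 0.900, b = sin(fδ)/sin δ ≈ 0.900.
p = a·p₁ + b·p₂ ≈ (-0.975, -0.132, 0.180); φ = arcsin(p_z) ≈ 10.39°, λ = atan2(p_y, p_x) ≈ -172.30°.

≈ 10°N, 172°W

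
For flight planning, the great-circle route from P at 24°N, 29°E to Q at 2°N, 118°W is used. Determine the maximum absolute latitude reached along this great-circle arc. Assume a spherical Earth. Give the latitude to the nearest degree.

The great circle lies in the plane with unit normal n̂ = (p₁ × p₂)/|p₁ × p₂|.
Here n̂_z ≈ -0.754; the vertex latitude is φ_max = arccos|n̂_z| ≈ 41.1°.
Check via Clairaut: cos φ_max = |cos φ₁| · sin C = cos(24.0°)·sin(55.6°) ≈ 0.754, again giving ≈ 41.1°.

≈ 41°N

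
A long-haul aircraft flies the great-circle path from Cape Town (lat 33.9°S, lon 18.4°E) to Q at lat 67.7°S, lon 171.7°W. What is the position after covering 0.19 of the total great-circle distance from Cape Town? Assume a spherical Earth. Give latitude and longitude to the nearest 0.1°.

Convert each endpoint to a unit vector on the sphere (x = cos φ cos λ, y = cos φ sin λ, z = sin φ).
The central angle between the endpoints is δ = arccos(p₁·p₂) ≈ 1.363 rad (78.1°).
Interpolate at f = 0.19 with slerp weights a = sin((1−f)δ)/sin δ ≈ 0.913, b = sin(fδ)/sin δ ≈ 0.262.
p = a·p₁ + b·p₂ ≈ (0.621, 0.225, -0.751); φ = arcsin(p_z) ≈ -48.70°, λ = atan2(p_y, p_x) ≈ 19.91°.

≈ lat 48.7°S, lon 19.9°E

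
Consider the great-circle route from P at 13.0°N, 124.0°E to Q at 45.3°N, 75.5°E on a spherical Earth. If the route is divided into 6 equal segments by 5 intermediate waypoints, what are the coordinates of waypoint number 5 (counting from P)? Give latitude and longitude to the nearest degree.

Write both endpoints as unit vectors p₁, p₂ with components (cos φ cos λ, cos φ sin λ, sin φ).
The central angle between the endpoints is δ = arccos(p₁·p₂) ≈ 0.910 rad (52.1°).
Interpolate at f = 5/6 with slerp weights a = sin((1−f)δ)/sin δ ≈ 0.191, b = sin(fδ)/sin δ ≈ 0.871.
p = a·p₁ + b·p₂ ≈ (0.049, 0.748, 0.662); φ = arcsin(p_z) ≈ 41.47°, λ = atan2(p_y, p_x) ≈ 86.24°.

≈ 41°N, 86°E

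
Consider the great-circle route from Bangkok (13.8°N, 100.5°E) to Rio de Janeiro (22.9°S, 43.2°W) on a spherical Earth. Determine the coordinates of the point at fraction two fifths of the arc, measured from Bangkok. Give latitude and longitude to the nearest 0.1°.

Write both endpoints as unit vectors p₁, p₂ with components (cos φ cos λ, cos φ sin λ, sin φ).
The central angle between the endpoints is δ = arccos(p₁·p₂) ≈ 2.521 rad (144.5°).
Interpolate at f = 2/5 with slerp weights a = sin((1−f)δ)/sin δ ≈ 1.718, b = sin(fδ)/sin δ ≈ 1.456.
p = a·p₁ + b·p₂ ≈ (0.674, 0.722, -0.157); φ = arcsin(p_z) ≈ -9.02°, λ = atan2(p_y, p_x) ≈ 47.00°.

≈ 9.0°S, 47.0°E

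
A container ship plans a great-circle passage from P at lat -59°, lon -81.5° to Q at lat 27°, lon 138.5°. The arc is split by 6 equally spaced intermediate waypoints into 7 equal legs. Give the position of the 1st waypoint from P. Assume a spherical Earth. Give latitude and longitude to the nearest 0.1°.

≈ lat -63.9°, lon -122.2°

Write both endpoints as unit vectors p₁, p₂ with components (cos φ cos λ, cos φ sin λ, sin φ).
The central angle between the endpoints is δ = arccos(p₁·p₂) ≈ 2.405 rad (137.8°).
Interpolate at f = 1/7 with slerp weights a = sin((1−f)δ)/sin δ ≈ 1.313, b = sin(fδ)/sin δ ≈ 0.501.
p = a·p₁ + b·p₂ ≈ (-0.235, -0.373, -0.898); φ = arcsin(p_z) ≈ -63.87°, λ = atan2(p_y, p_x) ≈ -122.19°.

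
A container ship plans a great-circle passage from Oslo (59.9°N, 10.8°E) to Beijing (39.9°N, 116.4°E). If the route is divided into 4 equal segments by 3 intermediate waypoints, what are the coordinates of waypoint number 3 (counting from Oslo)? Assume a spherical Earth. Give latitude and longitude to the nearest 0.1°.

From cos δ = sin φ₁ sin φ₂ + cos φ₁ cos φ₂ cos Δλ, the central angle is δ ≈ 1.102 rad (63.2°).
Interpolate at f = 3/4 with slerp weights a = sin((1−f)δ)/sin δ ≈ 0.305, b = sin(fδ)/sin δ ≈ 0.825.
p = a·p₁ + b·p₂ ≈ (-0.131, 0.595, 0.793); φ = arcsin(p_z) ≈ 52.44°, λ = atan2(p_y, p_x) ≈ 102.41°.

≈ 52.4°N, 102.4°E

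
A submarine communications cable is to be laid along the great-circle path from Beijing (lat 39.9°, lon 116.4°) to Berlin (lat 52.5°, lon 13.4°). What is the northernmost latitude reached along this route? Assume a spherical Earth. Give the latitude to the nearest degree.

≈ 60°

The great circle lies in the plane with unit normal n̂ = (p₁ × p₂)/|p₁ × p₂|.
Here n̂_z ≈ -0.497; the vertex latitude is φ_max = arccos|n̂_z| ≈ 60.2°.
Check via Clairaut: cos φ_max = |cos φ₁| · sin C = cos(39.9°)·sin(40.4°) ≈ 0.497, again giving ≈ 60.2°.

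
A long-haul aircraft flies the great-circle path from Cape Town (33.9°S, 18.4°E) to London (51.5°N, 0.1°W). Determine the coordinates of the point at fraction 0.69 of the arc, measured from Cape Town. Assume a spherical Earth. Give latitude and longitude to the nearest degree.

≈ (25°N, 7°E)

Write both endpoints as unit vectors p₁, p₂ with components (cos φ cos λ, cos φ sin λ, sin φ).
The central angle between the endpoints is δ = arccos(p₁·p₂) ≈ 1.517 rad (86.9°).
Interpolate at f = 0.69 with slerp weights a = sin((1−f)δ)/sin δ ≈ 0.454, b = sin(fδ)/sin δ ≈ 0.867.
p = a·p₁ + b·p₂ ≈ (0.897, 0.118, 0.425); φ = arcsin(p_z) ≈ 25.18°, λ = atan2(p_y, p_x) ≈ 7.49°.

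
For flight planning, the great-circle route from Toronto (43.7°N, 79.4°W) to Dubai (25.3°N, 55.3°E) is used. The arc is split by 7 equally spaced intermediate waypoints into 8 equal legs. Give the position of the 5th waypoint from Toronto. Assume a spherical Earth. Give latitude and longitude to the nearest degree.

≈ (54°N, 23°E)

Write both endpoints as unit vectors p₁, p₂ with components (cos φ cos λ, cos φ sin λ, sin φ).
The central angle between the endpoints is δ = arccos(p₁·p₂) ≈ 1.736 rad (99.5°).
Interpolate at f = 5/8 with slerp weights a = sin((1−f)δ)/sin δ ≈ 0.614, b = sin(fδ)/sin δ ≈ 0.897.
p = a·p₁ + b·p₂ ≈ (0.543, 0.230, 0.808); φ = arcsin(p_z) ≈ 53.86°, λ = atan2(p_y, p_x) ≈ 22.93°.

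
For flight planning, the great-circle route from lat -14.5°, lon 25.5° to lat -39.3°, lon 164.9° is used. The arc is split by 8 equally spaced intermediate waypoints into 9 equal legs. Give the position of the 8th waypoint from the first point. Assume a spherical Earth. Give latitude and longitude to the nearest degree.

Convert each endpoint to a unit vector on the sphere (x = cos φ cos λ, y = cos φ sin λ, z = sin φ).
The central angle between the endpoints is δ = arccos(p₁·p₂) ≈ 1.994 rad (114.2°).
Interpolate at f = 8/9 with slerp weights a = sin((1−f)δ)/sin δ ≈ 0.241, b = sin(fδ)/sin δ ≈ 1.074.
p = a·p₁ + b·p₂ ≈ (-0.592, 0.317, -0.741); φ = arcsin(p_z) ≈ -47.80°, λ = atan2(p_y, p_x) ≈ 151.84°.

≈ lat -48°, lon 152°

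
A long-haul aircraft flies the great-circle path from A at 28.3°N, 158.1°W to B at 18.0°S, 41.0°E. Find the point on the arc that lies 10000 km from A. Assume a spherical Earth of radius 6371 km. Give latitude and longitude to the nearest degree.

Convert each endpoint to a unit vector on the sphere (x = cos φ cos λ, y = cos φ sin λ, z = sin φ).
The central angle between the endpoints is δ = arccos(p₁·p₂) ≈ 2.787 rad (159.7°). The total great-circle distance is δ·R ≈ 2.787 × 6371 ≈ 17756 km, so the target fraction is f = 10000/17756 ≈ 0.563.
Interpolate at f ≈ 0.563 with slerp weights a = sin((1−f)δ)/sin δ ≈ 2.702, b = sin(fδ)/sin δ ≈ 2.880.
p = a·p₁ + b·p₂ ≈ (-0.140, 0.910, 0.391); φ = arcsin(p_z) ≈ 23.02°, λ = atan2(p_y, p_x) ≈ 98.76°.

≈ 23°N, 99°E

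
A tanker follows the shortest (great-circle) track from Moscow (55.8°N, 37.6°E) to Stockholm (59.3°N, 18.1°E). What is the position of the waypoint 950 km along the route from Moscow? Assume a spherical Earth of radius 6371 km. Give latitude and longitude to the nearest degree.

≈ 59°N, 23°E

The haversine formula gives a central angle δ ≈ 0.192 rad (11.0°) between the endpoints. The total great-circle distance is δ·R ≈ 0.192 × 6371 ≈ 1222 km, so the target fraction is f = 950/1222 ≈ 0.778.
Interpolate at f ≈ 0.778 with slerp weights a = sin((1−f)δ)/sin δ ≈ 0.224, b = sin(fδ)/sin δ ≈ 0.780.
p = a·p₁ + b·p₂ ≈ (0.478, 0.200, 0.855); φ = arcsin(p_z) ≈ 58.79°, λ = atan2(p_y, p_x) ≈ 22.74°.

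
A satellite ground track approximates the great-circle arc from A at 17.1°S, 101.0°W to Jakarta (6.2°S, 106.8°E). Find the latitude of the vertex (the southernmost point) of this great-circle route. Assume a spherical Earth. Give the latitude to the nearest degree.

The great circle lies in the plane with unit normal n̂ = (p₁ × p₂)/|p₁ × p₂|.
Here n̂_z ≈ -0.754; the vertex latitude is φ_max = arccos|n̂_z| ≈ 41.1°.

≈ 41°S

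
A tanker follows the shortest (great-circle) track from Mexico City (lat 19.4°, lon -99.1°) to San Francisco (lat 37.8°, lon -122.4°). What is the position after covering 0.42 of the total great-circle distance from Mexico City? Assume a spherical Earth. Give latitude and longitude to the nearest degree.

Convert each endpoint to a unit vector on the sphere (x = cos φ cos λ, y = cos φ sin λ, z = sin φ).
The central angle between the endpoints is δ = arccos(p₁·p₂) ≈ 0.478 rad (27.4°).
Interpolate at f = 0.42 with slerp weights a = sin((1−f)δ)/sin δ ≈ 0.595, b = sin(fδ)/sin δ ≈ 0.433.
p = a·p₁ + b·p₂ ≈ (-0.272, -0.843, 0.463); φ = arcsin(p_z) ≈ 27.60°, λ = atan2(p_y, p_x) ≈ -107.89°.

≈ lat 28°, lon -108°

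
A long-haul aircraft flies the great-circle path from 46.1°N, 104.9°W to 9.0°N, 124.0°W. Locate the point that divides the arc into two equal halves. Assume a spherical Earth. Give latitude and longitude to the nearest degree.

≈ 28°N, 116°W

Write both endpoints as unit vectors p₁, p₂ with components (cos φ cos λ, cos φ sin λ, sin φ).
The central angle between the endpoints is δ = arccos(p₁·p₂) ≈ 0.708 rad (40.5°).
Interpolate at f = 1/2 with slerp weights a = sin((1−f)δ)/sin δ ≈ 0.533, b = sin(fδ)/sin δ ≈ 0.533.
p = a·p₁ + b·p₂ ≈ (-0.389, -0.794, 0.467); φ = arcsin(p_z) ≈ 27.87°, λ = atan2(p_y, p_x) ≈ -116.14°.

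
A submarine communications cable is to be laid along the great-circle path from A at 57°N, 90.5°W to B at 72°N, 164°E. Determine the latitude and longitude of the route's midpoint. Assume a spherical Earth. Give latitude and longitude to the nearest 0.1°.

Convert each endpoint to a unit vector on the sphere (x = cos φ cos λ, y = cos φ sin λ, z = sin φ).
The central angle between the endpoints is δ = arccos(p₁·p₂) ≈ 0.719 rad (41.2°).
Interpolate at f = 1/2 with slerp weights a = sin((1−f)δ)/sin δ ≈ 0.534, b = sin(fδ)/sin δ ≈ 0.534.
p = a·p₁ + b·p₂ ≈ (-0.161, -0.245, 0.956); φ = arcsin(p_z) ≈ 72.93°, λ = atan2(p_y, p_x) ≈ -123.30°.

≈ 72.9°N, 123.3°W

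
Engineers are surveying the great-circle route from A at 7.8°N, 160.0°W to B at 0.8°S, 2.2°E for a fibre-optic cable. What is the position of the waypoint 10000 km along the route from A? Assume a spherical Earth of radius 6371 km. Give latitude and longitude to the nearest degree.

Write both endpoints as unit vectors p₁, p₂ with components (cos φ cos λ, cos φ sin λ, sin φ).
The central angle between the endpoints is δ = arccos(p₁·p₂) ≈ 2.809 rad (160.9°). The total great-circle distance is δ·R ≈ 2.809 × 6371 ≈ 17895 km, so the target fraction is f = 10000/17895 ≈ 0.559.
Interpolate at f ≈ 0.559 with slerp weights a = sin((1−f)δ)/sin δ ≈ 2.894, b = sin(fδ)/sin δ ≈ 3.061.
p = a·p₁ + b·p₂ ≈ (0.364, -0.863, 0.350); φ = arcsin(p_z) ≈ 20.49°, λ = atan2(p_y, p_x) ≈ -67.14°.

≈ 20°N, 67°W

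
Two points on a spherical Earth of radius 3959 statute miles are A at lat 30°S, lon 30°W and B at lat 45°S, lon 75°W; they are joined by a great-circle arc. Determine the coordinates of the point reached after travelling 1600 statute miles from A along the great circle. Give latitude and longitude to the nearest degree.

Convert each endpoint to a unit vector on the sphere (x = cos φ cos λ, y = cos φ sin λ, z = sin φ).
The central angle between the endpoints is δ = arccos(p₁·p₂) ≈ 0.666 rad (38.1°). The total great-circle distance is δ·R ≈ 0.666 × 3959 ≈ 2635 mi, so the target fraction is f = 1600/2635 ≈ 0.607.
Interpolate at f ≈ 0.607 with slerp weights a = sin((1−f)δ)/sin δ ≈ 0.419, b = sin(fδ)/sin δ ≈ 0.637.
p = a·p₁ + b·p₂ ≈ (0.430, -0.616, -0.660); φ = arcsin(p_z) ≈ -41.27°, λ = atan2(p_y, p_x) ≈ -55.06°.

≈ lat 41°S, lon 55°W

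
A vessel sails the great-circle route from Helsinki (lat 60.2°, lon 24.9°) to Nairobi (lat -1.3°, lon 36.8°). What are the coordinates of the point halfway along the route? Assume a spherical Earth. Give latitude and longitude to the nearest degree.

From cos δ = sin φ₁ sin φ₂ + cos φ₁ cos φ₂ cos Δλ, the central angle is δ ≈ 1.085 rad (62.2°).
Interpolate at f = 1/2 with slerp weights a = sin((1−f)δ)/sin δ ≈ 0.584, b = sin(fδ)/sin δ ≈ 0.584.
p = a·p₁ + b·p₂ ≈ (0.731, 0.472, 0.493); φ = arcsin(p_z) ≈ 29.57°, λ = atan2(p_y, p_x) ≈ 32.86°.

≈ lat 30°, lon 33°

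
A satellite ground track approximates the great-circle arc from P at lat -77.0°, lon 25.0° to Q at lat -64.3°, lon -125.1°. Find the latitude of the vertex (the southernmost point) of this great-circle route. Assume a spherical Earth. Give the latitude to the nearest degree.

The great circle lies in the plane with unit normal n̂ = (p₁ × p₂)/|p₁ × p₂|.
Here n̂_z ≈ -0.080; the vertex latitude is φ_max = arccos|n̂_z| ≈ 85.4°.

≈ -85°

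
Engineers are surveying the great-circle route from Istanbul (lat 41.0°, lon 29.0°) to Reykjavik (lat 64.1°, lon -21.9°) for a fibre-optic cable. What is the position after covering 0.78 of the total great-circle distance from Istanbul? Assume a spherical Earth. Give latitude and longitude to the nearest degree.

Write both endpoints as unit vectors p₁, p₂ with components (cos φ cos λ, cos φ sin λ, sin φ).
The central angle between the endpoints is δ = arccos(p₁·p₂) ≈ 0.647 rad (37.1°).
Interpolate at f = 0.78 with slerp weights a = sin((1−f)δ)/sin δ ≈ 0.235, b = sin(fδ)/sin δ ≈ 0.802.
p = a·p₁ + b·p₂ ≈ (0.480, -0.045, 0.876); φ = arcsin(p_z) ≈ 61.15°, λ = atan2(p_y, p_x) ≈ -5.30°.

≈ lat 61°, lon -5°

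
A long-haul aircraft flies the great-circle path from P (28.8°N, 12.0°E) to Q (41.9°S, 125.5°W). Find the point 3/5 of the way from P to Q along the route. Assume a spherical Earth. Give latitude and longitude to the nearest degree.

Write both endpoints as unit vectors p₁, p₂ with components (cos φ cos λ, cos φ sin λ, sin φ).
The central angle between the endpoints is δ = arccos(p₁·p₂) ≈ 2.502 rad (143.4°).
Interpolate at f = 3/5 with slerp weights a = sin((1−f)δ)/sin δ ≈ 1.412, b = sin(fδ)/sin δ ≈ 1.672.
p = a·p₁ + b·p₂ ≈ (0.487, -0.756, -0.437); φ = arcsin(p_z) ≈ -25.90°, λ = atan2(p_y, p_x) ≈ -57.21°.

≈ (26°S, 57°W)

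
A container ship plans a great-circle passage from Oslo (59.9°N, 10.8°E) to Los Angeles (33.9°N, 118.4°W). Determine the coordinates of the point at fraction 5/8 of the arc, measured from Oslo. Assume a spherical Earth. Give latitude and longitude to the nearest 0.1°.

≈ 59.0°N, 96.4°W

From cos δ = sin φ₁ sin φ₂ + cos φ₁ cos φ₂ cos Δλ, the central angle is δ ≈ 1.350 rad (77.3°).
Interpolate at f = 5/8 with slerp weights a = sin((1−f)δ)/sin δ ≈ 0.497, b = sin(fδ)/sin δ ≈ 0.766.
p = a·p₁ + b·p₂ ≈ (-0.057, -0.512, 0.857); φ = arcsin(p_z) ≈ 58.97°, λ = atan2(p_y, p_x) ≈ -96.40°.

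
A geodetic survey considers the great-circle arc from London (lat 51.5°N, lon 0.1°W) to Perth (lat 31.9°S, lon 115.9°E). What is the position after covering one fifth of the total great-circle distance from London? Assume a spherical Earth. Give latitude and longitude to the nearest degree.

Write both endpoints as unit vectors p₁, p₂ with components (cos φ cos λ, cos φ sin λ, sin φ).
The central angle between the endpoints is δ = arccos(p₁·p₂) ≈ 2.272 rad (130.2°).
Interpolate at f = 1/5 with slerp weights a = sin((1−f)δ)/sin δ ≈ 1.269, b = sin(fδ)/sin δ ≈ 0.575.
p = a·p₁ + b·p₂ ≈ (0.577, 0.437, 0.690); φ = arcsin(p_z) ≈ 43.61°, λ = atan2(p_y, p_x) ≈ 37.16°.

≈ lat 44°N, lon 37°E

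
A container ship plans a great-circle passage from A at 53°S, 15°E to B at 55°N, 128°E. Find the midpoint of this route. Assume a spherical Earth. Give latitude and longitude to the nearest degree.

The haversine formula gives a central angle δ ≈ 2.480 rad (142.1°) between the endpoints.
Interpolate at f = 1/2 with slerp weights a = sin((1−f)δ)/sin δ ≈ 1.540, b = sin(fδ)/sin δ ≈ 1.540.
p = a·p₁ + b·p₂ ≈ (0.351, 0.936, 0.032); φ = arcsin(p_z) ≈ 1.81°, λ = atan2(p_y, p_x) ≈ 69.42°.

≈ 2°N, 69°E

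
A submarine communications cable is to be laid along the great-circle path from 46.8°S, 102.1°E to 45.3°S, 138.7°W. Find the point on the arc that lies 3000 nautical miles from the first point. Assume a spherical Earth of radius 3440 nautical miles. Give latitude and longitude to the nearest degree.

≈ 61°S, 169°W

Write both endpoints as unit vectors p₁, p₂ with components (cos φ cos λ, cos φ sin λ, sin φ).
The central angle between the endpoints is δ = arccos(p₁·p₂) ≈ 1.284 rad (73.5°). The total great-circle distance is δ·R ≈ 1.284 × 3440 ≈ 4416 nmi, so the target fraction is f = 3000/4416 ≈ 0.679.
Interpolate at f ≈ 0.679 with slerp weights a = sin((1−f)δ)/sin δ ≈ 0.417, b = sin(fδ)/sin δ ≈ 0.798.
p = a·p₁ + b·p₂ ≈ (-0.482, -0.091, -0.872); φ = arcsin(p_z) ≈ -60.64°, λ = atan2(p_y, p_x) ≈ -169.25°.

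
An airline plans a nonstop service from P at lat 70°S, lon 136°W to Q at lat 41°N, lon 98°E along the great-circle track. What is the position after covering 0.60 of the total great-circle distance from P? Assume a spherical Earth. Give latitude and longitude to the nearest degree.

Convert each endpoint to a unit vector on the sphere (x = cos φ cos λ, y = cos φ sin λ, z = sin φ).
The central angle between the endpoints is δ = arccos(p₁·p₂) ≈ 2.447 rad (140.2°).
Interpolate at f = 0.60 with slerp weights a = sin((1−f)δ)/sin δ ≈ 1.296, b = sin(fδ)/sin δ ≈ 1.554.
p = a·p₁ + b·p₂ ≈ (-0.482, 0.853, -0.199); φ = arcsin(p_z) ≈ -11.46°, λ = atan2(p_y, p_x) ≈ 119.47°.

≈ lat 11°S, lon 119°E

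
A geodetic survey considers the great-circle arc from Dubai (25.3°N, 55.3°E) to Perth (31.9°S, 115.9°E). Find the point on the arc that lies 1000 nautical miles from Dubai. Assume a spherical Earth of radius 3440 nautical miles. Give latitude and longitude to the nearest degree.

The haversine formula gives a central angle δ ≈ 1.419 rad (81.3°) between the endpoints. The total great-circle distance is δ·R ≈ 1.419 × 3440 ≈ 4882 nmi, so the target fraction is f = 1000/4882 ≈ 0.205.
Interpolate at f ≈ 0.205 with slerp weights a = sin((1−f)δ)/sin δ ≈ 0.914, b = sin(fδ)/sin δ ≈ 0.290.
p = a·p₁ + b·p₂ ≈ (0.363, 0.901, 0.238); φ = arcsin(p_z) ≈ 13.74°, λ = atan2(p_y, p_x) ≈ 68.05°.

≈ 14°N, 68°E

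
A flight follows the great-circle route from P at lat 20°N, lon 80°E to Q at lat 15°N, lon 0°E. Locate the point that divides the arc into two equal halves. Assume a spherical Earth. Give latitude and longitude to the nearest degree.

Write both endpoints as unit vectors p₁, p₂ with components (cos φ cos λ, cos φ sin λ, sin φ).
The central angle between the endpoints is δ = arccos(p₁·p₂) ≈ 1.322 rad (75.8°).
Interpolate at f = 1/2 with slerp weights a = sin((1−f)δ)/sin δ ≈ 0.633, b = sin(fδ)/sin δ ≈ 0.633.
p = a·p₁ + b·p₂ ≈ (0.715, 0.586, 0.381); φ = arcsin(p_z) ≈ 22.37°, λ = atan2(p_y, p_x) ≈ 39.34°.

≈ lat 22°N, lon 39°E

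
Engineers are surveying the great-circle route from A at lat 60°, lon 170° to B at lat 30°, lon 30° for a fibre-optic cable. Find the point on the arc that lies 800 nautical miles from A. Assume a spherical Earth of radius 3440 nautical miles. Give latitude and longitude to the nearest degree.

Write both endpoints as unit vectors p₁, p₂ with components (cos φ cos λ, cos φ sin λ, sin φ).
The central angle between the endpoints is δ = arccos(p₁·p₂) ≈ 1.469 rad (84.2°). The total great-circle distance is δ·R ≈ 1.469 × 3440 ≈ 5054 nmi, so the target fraction is f = 800/5054 ≈ 0.158.
Interpolate at f ≈ 0.158 with slerp weights a = sin((1−f)δ)/sin δ ≈ 0.950, b = sin(fδ)/sin δ ≈ 0.232.
p = a·p₁ + b·p₂ ≈ (-0.294, 0.183, 0.938); φ = arcsin(p_z) ≈ 69.75°, λ = atan2(p_y, p_x) ≈ 148.12°.

≈ lat 70°, lon 148°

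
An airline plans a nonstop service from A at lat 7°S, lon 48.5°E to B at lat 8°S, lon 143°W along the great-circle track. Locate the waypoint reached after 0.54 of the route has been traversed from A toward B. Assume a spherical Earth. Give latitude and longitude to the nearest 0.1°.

Convert each endpoint to a unit vector on the sphere (x = cos φ cos λ, y = cos φ sin λ, z = sin φ).
The central angle between the endpoints is δ = arccos(p₁·p₂) ≈ 2.812 rad (161.1°).
Interpolate at f = 0.54 with slerp weights a = sin((1−f)δ)/sin δ ≈ 2.972, b = sin(fδ)/sin δ ≈ 3.086.
p = a·p₁ + b·p₂ ≈ (-0.486, 0.370, -0.792); φ = arcsin(p_z) ≈ -52.35°, λ = atan2(p_y, p_x) ≈ 142.68°.

≈ lat 52.3°S, lon 142.7°E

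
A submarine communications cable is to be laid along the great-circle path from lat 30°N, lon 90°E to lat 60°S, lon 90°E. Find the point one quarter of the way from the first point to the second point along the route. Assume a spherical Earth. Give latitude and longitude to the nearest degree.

≈ lat 7°N, lon 90°E

Convert each endpoint to a unit vector on the sphere (x = cos φ cos λ, y = cos φ sin λ, z = sin φ).
The central angle between the endpoints is δ = arccos(p₁·p₂) ≈ 1.571 rad (90.0°).
Interpolate at f = 1/4 with slerp weights a = sin((1−f)δ)/sin δ ≈ 0.924, b = sin(fδ)/sin δ ≈ 0.383.
p = a·p₁ + b·p₂ ≈ (0.000, 0.991, 0.131); φ = arcsin(p_z) ≈ 7.50°, λ = atan2(p_y, p_x) ≈ 90.00°.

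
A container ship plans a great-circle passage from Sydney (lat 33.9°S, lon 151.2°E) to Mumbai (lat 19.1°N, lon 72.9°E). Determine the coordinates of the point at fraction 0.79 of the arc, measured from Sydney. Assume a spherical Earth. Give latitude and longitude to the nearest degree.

Convert each endpoint to a unit vector on the sphere (x = cos φ cos λ, y = cos φ sin λ, z = sin φ).
The central angle between the endpoints is δ = arccos(p₁·p₂) ≈ 1.594 rad (91.3°).
Interpolate at f = 0.79 with slerp weights a = sin((1−f)δ)/sin δ ≈ 0.329, b = sin(fδ)/sin δ ≈ 0.952.
p = a·p₁ + b·p₂ ≈ (0.026, 0.991, 0.128); φ = arcsin(p_z) ≈ 7.37°, λ = atan2(p_y, p_x) ≈ 88.53°.

≈ lat 7°N, lon 89°E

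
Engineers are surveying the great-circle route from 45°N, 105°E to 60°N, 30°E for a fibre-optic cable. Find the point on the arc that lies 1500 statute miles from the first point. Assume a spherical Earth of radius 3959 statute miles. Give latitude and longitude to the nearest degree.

≈ 58°N, 77°E

Write both endpoints as unit vectors p₁, p₂ with components (cos φ cos λ, cos φ sin λ, sin φ).
The central angle between the endpoints is δ = arccos(p₁·p₂) ≈ 0.790 rad (45.3°). The total great-circle distance is δ·R ≈ 0.790 × 3959 ≈ 3127 mi, so the target fraction is f = 1500/3127 ≈ 0.480.
Interpolate at f ≈ 0.480 with slerp weights a = sin((1−f)δ)/sin δ ≈ 0.563, b = sin(fδ)/sin δ ≈ 0.521.
p = a·p₁ + b·p₂ ≈ (0.123, 0.514, 0.849); φ = arcsin(p_z) ≈ 58.08°, λ = atan2(p_y, p_x) ≈ 76.60°.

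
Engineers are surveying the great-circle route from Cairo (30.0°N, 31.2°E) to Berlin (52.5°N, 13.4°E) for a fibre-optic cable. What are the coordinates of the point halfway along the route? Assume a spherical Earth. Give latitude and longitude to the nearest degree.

≈ 42°N, 24°E

Convert each endpoint to a unit vector on the sphere (x = cos φ cos λ, y = cos φ sin λ, z = sin φ).
The central angle between the endpoints is δ = arccos(p₁·p₂) ≈ 0.454 rad (26.0°).
Interpolate at f = 1/2 with slerp weights a = sin((1−f)δ)/sin δ ≈ 0.513, b = sin(fδ)/sin δ ≈ 0.513.
p = a·p₁ + b·p₂ ≈ (0.684, 0.303, 0.664); φ = arcsin(p_z) ≈ 41.58°, λ = atan2(p_y, p_x) ≈ 23.86°.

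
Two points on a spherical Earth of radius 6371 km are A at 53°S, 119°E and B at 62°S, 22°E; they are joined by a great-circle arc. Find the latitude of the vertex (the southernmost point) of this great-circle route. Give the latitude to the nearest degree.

≈ 68°S

The great circle lies in the plane with unit normal n̂ = (p₁ × p₂)/|p₁ × p₂|.
Here n̂_z ≈ -0.378; the vertex latitude is φ_max = arccos|n̂_z| ≈ 67.8°.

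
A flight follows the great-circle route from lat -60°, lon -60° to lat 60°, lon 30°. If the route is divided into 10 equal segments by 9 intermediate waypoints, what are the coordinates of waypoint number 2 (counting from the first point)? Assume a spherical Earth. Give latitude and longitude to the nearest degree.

≈ lat -38°, lon -34°

Write both endpoints as unit vectors p₁, p₂ with components (cos φ cos λ, cos φ sin λ, sin φ).
The central angle between the endpoints is δ = arccos(p₁·p₂) ≈ 2.419 rad (138.6°).
Interpolate at f = 2/10 with slerp weights a = sin((1−f)δ)/sin δ ≈ 1.413, b = sin(fδ)/sin δ ≈ 0.703.
p = a·p₁ + b·p₂ ≈ (0.658, -0.436, -0.614); φ = arcsin(p_z) ≈ -37.91°, λ = atan2(p_y, p_x) ≈ -33.54°.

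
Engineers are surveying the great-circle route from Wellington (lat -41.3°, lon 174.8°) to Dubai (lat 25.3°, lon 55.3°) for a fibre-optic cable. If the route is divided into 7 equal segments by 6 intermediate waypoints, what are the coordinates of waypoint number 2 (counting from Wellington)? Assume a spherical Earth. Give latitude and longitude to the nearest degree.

Convert each endpoint to a unit vector on the sphere (x = cos φ cos λ, y = cos φ sin λ, z = sin φ).
The central angle between the endpoints is δ = arccos(p₁·p₂) ≈ 2.235 rad (128.1°).
Interpolate at f = 2/7 with slerp weights a = sin((1−f)δ)/sin δ ≈ 1.270, b = sin(fδ)/sin δ ≈ 0.757.
p = a·p₁ + b·p₂ ≈ (-0.560, 0.649, -0.514); φ = arcsin(p_z) ≈ -30.96°, λ = atan2(p_y, p_x) ≈ 130.80°.

≈ lat -31°, lon 131°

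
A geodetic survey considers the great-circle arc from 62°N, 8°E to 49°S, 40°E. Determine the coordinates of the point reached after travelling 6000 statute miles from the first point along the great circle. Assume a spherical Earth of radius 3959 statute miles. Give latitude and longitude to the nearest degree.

≈ 23°S, 32°E

Write both endpoints as unit vectors p₁, p₂ with components (cos φ cos λ, cos φ sin λ, sin φ).
The central angle between the endpoints is δ = arccos(p₁·p₂) ≈ 1.988 rad (113.9°). The total great-circle distance is δ·R ≈ 1.988 × 3959 ≈ 7870 mi, so the target fraction is f = 6000/7870 ≈ 0.762.
Interpolate at f ≈ 0.762 with slerp weights a = sin((1−f)δ)/sin δ ≈ 0.498, b = sin(fδ)/sin δ ≈ 1.092.
p = a·p₁ + b·p₂ ≈ (0.780, 0.493, -0.385); φ = arcsin(p_z) ≈ -22.63°, λ = atan2(p_y, p_x) ≈ 32.29°.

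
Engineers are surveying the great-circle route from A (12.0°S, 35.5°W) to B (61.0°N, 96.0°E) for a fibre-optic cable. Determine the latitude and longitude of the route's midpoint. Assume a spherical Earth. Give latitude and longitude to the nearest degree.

Convert each endpoint to a unit vector on the sphere (x = cos φ cos λ, y = cos φ sin λ, z = sin φ).
The central angle between the endpoints is δ = arccos(p₁·p₂) ≈ 2.090 rad (119.7°).
Interpolate at f = 1/2 with slerp weights a = sin((1−f)δ)/sin δ ≈ 0.996, b = sin(fδ)/sin δ ≈ 0.996.
p = a·p₁ + b·p₂ ≈ (0.743, -0.086, 0.664); φ = arcsin(p_z) ≈ 41.61°, λ = atan2(p_y, p_x) ≈ -6.57°.

≈ (42°N, 7°W)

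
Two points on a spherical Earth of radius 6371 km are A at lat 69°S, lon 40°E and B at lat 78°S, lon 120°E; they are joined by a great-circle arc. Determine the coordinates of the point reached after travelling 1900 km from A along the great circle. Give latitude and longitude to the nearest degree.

Convert each endpoint to a unit vector on the sphere (x = cos φ cos λ, y = cos φ sin λ, z = sin φ).
The central angle between the endpoints is δ = arccos(p₁·p₂) ≈ 0.387 rad (22.2°). The total great-circle distance is δ·R ≈ 0.387 × 6371 ≈ 2464 km, so the target fraction is f = 1900/2464 ≈ 0.771.
Interpolate at f ≈ 0.771 with slerp weights a = sin((1−f)δ)/sin δ ≈ 0.235, b = sin(fδ)/sin δ ≈ 0.779.
p = a·p₁ + b·p₂ ≈ (-0.017, 0.194, -0.981); φ = arcsin(p_z) ≈ -78.76°, λ = atan2(p_y, p_x) ≈ 94.88°.

≈ lat 79°S, lon 95°E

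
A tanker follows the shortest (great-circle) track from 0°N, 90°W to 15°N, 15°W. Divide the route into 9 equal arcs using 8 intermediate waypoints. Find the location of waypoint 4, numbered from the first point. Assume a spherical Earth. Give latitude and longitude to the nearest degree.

≈ 8°N, 57°W

Write both endpoints as unit vectors p₁, p₂ with components (cos φ cos λ, cos φ sin λ, sin φ).
The central angle between the endpoints is δ = arccos(p₁·p₂) ≈ 1.318 rad (75.5°).
Interpolate at f = 4/9 with slerp weights a = sin((1−f)δ)/sin δ ≈ 0.690, b = sin(fδ)/sin δ ≈ 0.571.
p = a·p₁ + b·p₂ ≈ (0.533, -0.833, 0.148); φ = arcsin(p_z) ≈ 8.50°, λ = atan2(p_y, p_x) ≈ -57.41°.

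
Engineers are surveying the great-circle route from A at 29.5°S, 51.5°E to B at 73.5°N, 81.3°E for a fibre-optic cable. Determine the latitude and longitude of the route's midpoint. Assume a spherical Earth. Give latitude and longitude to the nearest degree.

Convert each endpoint to a unit vector on the sphere (x = cos φ cos λ, y = cos φ sin λ, z = sin φ).
The central angle between the endpoints is δ = arccos(p₁·p₂) ≈ 1.831 rad (104.9°).
Interpolate at f = 1/2 with slerp weights a = sin((1−f)δ)/sin δ ≈ 0.821, b = sin(fδ)/sin δ ≈ 0.821.
p = a·p₁ + b·p₂ ≈ (0.480, 0.789, 0.383); φ = arcsin(p_z) ≈ 22.51°, λ = atan2(p_y, p_x) ≈ 58.70°.

≈ 23°N, 59°E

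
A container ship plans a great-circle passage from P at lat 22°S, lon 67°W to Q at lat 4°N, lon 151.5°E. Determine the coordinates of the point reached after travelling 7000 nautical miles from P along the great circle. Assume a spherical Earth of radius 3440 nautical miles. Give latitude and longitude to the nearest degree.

≈ lat 7°S, lon 171°E

Convert each endpoint to a unit vector on the sphere (x = cos φ cos λ, y = cos φ sin λ, z = sin φ).
The central angle between the endpoints is δ = arccos(p₁·p₂) ≈ 2.419 rad (138.6°). The total great-circle distance is δ·R ≈ 2.419 × 3440 ≈ 8321 nmi, so the target fraction is f = 7000/8321 ≈ 0.841.
Interpolate at f ≈ 0.841 with slerp weights a = sin((1−f)δ)/sin δ ≈ 0.566, b = sin(fδ)/sin δ ≈ 1.352.
p = a·p₁ + b·p₂ ≈ (-0.980, 0.160, -0.118); φ = arcsin(p_z) ≈ -6.77°, λ = atan2(p_y, p_x) ≈ 170.72°.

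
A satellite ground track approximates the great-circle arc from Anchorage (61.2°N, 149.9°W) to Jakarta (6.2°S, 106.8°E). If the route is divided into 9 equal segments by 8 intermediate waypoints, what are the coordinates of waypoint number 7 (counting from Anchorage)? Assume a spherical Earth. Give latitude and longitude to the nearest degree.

The haversine formula gives a central angle δ ≈ 1.777 rad (101.8°) between the endpoints.
Interpolate at f = 7/9 with slerp weights a = sin((1−f)δ)/sin δ ≈ 0.393, b = sin(fδ)/sin δ ≈ 1.004.
p = a·p₁ + b·p₂ ≈ (-0.452, 0.860, 0.236); φ = arcsin(p_z) ≈ 13.65°, λ = atan2(p_y, p_x) ≈ 117.73°.

≈ 14°N, 118°E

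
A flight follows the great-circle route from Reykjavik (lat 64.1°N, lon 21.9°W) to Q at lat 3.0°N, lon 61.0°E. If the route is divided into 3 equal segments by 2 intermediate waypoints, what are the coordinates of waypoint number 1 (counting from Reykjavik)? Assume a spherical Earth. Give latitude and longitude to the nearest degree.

≈ lat 51°N, lon 26°E

Write both endpoints as unit vectors p₁, p₂ with components (cos φ cos λ, cos φ sin λ, sin φ).
The central angle between the endpoints is δ = arccos(p₁·p₂) ≈ 1.470 rad (84.2°).
Interpolate at f = 1/3 with slerp weights a = sin((1−f)δ)/sin δ ≈ 0.835, b = sin(fδ)/sin δ ≈ 0.473.
p = a·p₁ + b·p₂ ≈ (0.567, 0.277, 0.776); φ = arcsin(p_z) ≈ 50.85°, λ = atan2(p_y, p_x) ≈ 26.04°.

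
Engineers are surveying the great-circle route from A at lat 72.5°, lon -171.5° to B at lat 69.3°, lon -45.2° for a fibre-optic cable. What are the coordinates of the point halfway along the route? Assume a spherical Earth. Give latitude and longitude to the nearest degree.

≈ lat 81°, lon -99°

Convert each endpoint to a unit vector on the sphere (x = cos φ cos λ, y = cos φ sin λ, z = sin φ).
The central angle between the endpoints is δ = arccos(p₁·p₂) ≈ 0.593 rad (34.0°).
Interpolate at f = 1/2 with slerp weights a = sin((1−f)δ)/sin δ ≈ 0.523, b = sin(fδ)/sin δ ≈ 0.523.
p = a·p₁ + b·p₂ ≈ (-0.025, -0.154, 0.988); φ = arcsin(p_z) ≈ 81.00°, λ = atan2(p_y, p_x) ≈ -99.30°.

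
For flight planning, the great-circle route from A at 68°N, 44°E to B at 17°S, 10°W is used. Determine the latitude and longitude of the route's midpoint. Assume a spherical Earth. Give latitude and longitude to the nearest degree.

From cos δ = sin φ₁ sin φ₂ + cos φ₁ cos φ₂ cos Δλ, the central angle is δ ≈ 1.631 rad (93.5°).
Interpolate at f = 1/2 with slerp weights a = sin((1−f)δ)/sin δ ≈ 0.730, b = sin(fδ)/sin δ ≈ 0.730.
p = a·p₁ + b·p₂ ≈ (0.884, 0.069, 0.463); φ = arcsin(p_z) ≈ 27.59°, λ = atan2(p_y, p_x) ≈ 4.45°.

≈ 28°N, 4°E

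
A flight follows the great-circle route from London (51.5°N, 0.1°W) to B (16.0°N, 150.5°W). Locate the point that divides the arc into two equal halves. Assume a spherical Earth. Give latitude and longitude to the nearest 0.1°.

≈ (63.8°N, 114.3°W)

The haversine formula gives a central angle δ ≈ 1.880 rad (107.7°) between the endpoints.
Interpolate at f = 1/2 with slerp weights a = sin((1−f)δ)/sin δ ≈ 0.848, b = sin(fδ)/sin δ ≈ 0.848.
p = a·p₁ + b·p₂ ≈ (-0.182, -0.402, 0.897); φ = arcsin(p_z) ≈ 63.81°, λ = atan2(p_y, p_x) ≈ -114.29°.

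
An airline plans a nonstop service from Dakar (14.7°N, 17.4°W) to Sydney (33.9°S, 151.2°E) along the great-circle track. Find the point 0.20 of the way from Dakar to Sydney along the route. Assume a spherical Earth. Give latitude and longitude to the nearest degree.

Convert each endpoint to a unit vector on the sphere (x = cos φ cos λ, y = cos φ sin λ, z = sin φ).
The central angle between the endpoints is δ = arccos(p₁·p₂) ≈ 2.761 rad (158.2°).
Interpolate at f = 0.20 with slerp weights a = sin((1−f)δ)/sin δ ≈ 2.163, b = sin(fδ)/sin δ ≈ 1.413.
p = a·p₁ + b·p₂ ≈ (0.969, -0.061, -0.239); φ = arcsin(p_z) ≈ -13.84°, λ = atan2(p_y, p_x) ≈ -3.59°.

≈ 14°S, 4°W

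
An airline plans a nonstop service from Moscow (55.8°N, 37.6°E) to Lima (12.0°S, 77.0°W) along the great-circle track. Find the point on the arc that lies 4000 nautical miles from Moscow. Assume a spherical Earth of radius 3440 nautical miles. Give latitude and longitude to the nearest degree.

Convert each endpoint to a unit vector on the sphere (x = cos φ cos λ, y = cos φ sin λ, z = sin φ).
The central angle between the endpoints is δ = arccos(p₁·p₂) ≈ 1.983 rad (113.6°). The total great-circle distance is δ·R ≈ 1.983 × 3440 ≈ 6822 nmi, so the target fraction is f = 4000/6822 ≈ 0.586.
Interpolate at f ≈ 0.586 with slerp weights a = sin((1−f)δ)/sin δ ≈ 0.798, b = sin(fδ)/sin δ ≈ 1.002.
p = a·p₁ + b·p₂ ≈ (0.576, -0.681, 0.452); φ = arcsin(p_z) ≈ 26.87°, λ = atan2(p_y, p_x) ≈ -49.78°.

≈ 27°N, 50°W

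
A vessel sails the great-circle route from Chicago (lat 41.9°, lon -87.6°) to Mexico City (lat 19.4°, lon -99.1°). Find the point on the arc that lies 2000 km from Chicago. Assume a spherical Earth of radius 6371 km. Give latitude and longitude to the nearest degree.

≈ lat 25°, lon -97°

The haversine formula gives a central angle δ ≈ 0.428 rad (24.5°) between the endpoints. The total great-circle distance is δ·R ≈ 0.428 × 6371 ≈ 2727 km, so the target fraction is f = 2000/2727 ≈ 0.733.
Interpolate at f ≈ 0.733 with slerp weights a = sin((1−f)δ)/sin δ ≈ 0.274, b = sin(fδ)/sin δ ≈ 0.744.
p = a·p₁ + b·p₂ ≈ (-0.102, -0.897, 0.430); φ = arcsin(p_z) ≈ 25.49°, λ = atan2(p_y, p_x) ≈ -96.52°.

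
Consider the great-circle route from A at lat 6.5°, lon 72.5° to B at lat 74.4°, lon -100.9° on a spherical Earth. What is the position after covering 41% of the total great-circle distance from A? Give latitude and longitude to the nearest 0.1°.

Write both endpoints as unit vectors p₁, p₂ with components (cos φ cos λ, cos φ sin λ, sin φ).
The central angle between the endpoints is δ = arccos(p₁·p₂) ≈ 1.728 rad (99.0°).
Interpolate at f = 0.41 with slerp weights a = sin((1−f)δ)/sin δ ≈ 0.862, b = sin(fδ)/sin δ ≈ 0.659.
p = a·p₁ + b·p₂ ≈ (0.224, 0.643, 0.732); φ = arcsin(p_z) ≈ 47.06°, λ = atan2(p_y, p_x) ≈ 70.79°.

≈ lat 47.1°, lon 70.8°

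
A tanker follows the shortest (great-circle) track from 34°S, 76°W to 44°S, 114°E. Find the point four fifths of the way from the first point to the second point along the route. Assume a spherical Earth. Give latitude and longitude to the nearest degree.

≈ 64°S, 121°E

Convert each endpoint to a unit vector on the sphere (x = cos φ cos λ, y = cos φ sin λ, z = sin φ).
The central angle between the endpoints is δ = arccos(p₁·p₂) ≈ 1.771 rad (101.5°).
Interpolate at f = 4/5 with slerp weights a = sin((1−f)δ)/sin δ ≈ 0.354, b = sin(fδ)/sin δ ≈ 1.008.
p = a·p₁ + b·p₂ ≈ (-0.224, 0.378, -0.898); φ = arcsin(p_z) ≈ -63.94°, λ = atan2(p_y, p_x) ≈ 120.66°.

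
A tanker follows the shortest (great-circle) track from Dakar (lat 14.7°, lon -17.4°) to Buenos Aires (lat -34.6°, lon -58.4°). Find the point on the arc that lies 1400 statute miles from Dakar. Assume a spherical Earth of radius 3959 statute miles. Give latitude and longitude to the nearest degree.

≈ lat -2°, lon -30°

Write both endpoints as unit vectors p₁, p₂ with components (cos φ cos λ, cos φ sin λ, sin φ).
The central angle between the endpoints is δ = arccos(p₁·p₂) ≈ 1.096 rad (62.8°). The total great-circle distance is δ·R ≈ 1.096 × 3959 ≈ 4341 mi, so the target fraction is f = 1400/4341 ≈ 0.323.
Interpolate at f ≈ 0.323 with slerp weights a = sin((1−f)δ)/sin δ ≈ 0.760, b = sin(fδ)/sin δ ≈ 0.389.
p = a·p₁ + b·p₂ ≈ (0.870, -0.493, -0.028); φ = arcsin(p_z) ≈ -1.61°, λ = atan2(p_y, p_x) ≈ -29.54°.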